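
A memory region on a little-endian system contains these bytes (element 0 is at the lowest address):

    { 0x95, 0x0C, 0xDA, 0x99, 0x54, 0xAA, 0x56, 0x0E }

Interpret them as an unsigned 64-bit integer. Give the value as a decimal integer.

Little-endian: lowest address holds the least-significant byte.
Reassemble most-significant byte first: 0E 56 AA 54 99 DA 0C 95 → 0x0E56AA5499DA0C95.
0x0E56AA5499DA0C95 = 1033200444863286421.

1033200444863286421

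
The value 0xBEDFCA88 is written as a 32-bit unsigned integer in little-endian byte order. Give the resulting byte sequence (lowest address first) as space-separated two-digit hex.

88 CA DF BE

Split into bytes (most-significant first): BE DF CA 88.
Little-endian: lowest address holds the least-significant byte.
So at ascending addresses the bytes are 88 CA DF BE.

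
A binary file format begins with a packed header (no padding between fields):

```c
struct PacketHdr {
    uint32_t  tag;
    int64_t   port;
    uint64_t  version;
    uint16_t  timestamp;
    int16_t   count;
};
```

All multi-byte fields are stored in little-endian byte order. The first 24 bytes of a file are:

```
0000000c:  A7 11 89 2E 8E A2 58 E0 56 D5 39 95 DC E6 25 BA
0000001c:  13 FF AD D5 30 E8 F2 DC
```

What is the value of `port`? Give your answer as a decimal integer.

-7693883919277972850

`port` follows `tag` (4 bytes), so it starts at byte offset 4 and occupies 8 bytes.
Bytes at offsets 4..11: 8E A2 58 E0 56 D5 39 95.
Little-endian: lowest address holds the least-significant byte.
Reassemble most-significant byte first: 95 39 D5 56 E0 58 A2 8E → 0x9539D556E058A28E.
Top bit is set, so as a signed 64-bit value this is 0x9539D556E058A28E − 2^64 = -7693883919277972850.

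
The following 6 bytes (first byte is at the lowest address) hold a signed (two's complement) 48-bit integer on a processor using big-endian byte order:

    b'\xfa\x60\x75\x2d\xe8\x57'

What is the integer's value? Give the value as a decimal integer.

-6182786963369

In big-endian order the high byte comes first in memory.
The bytes are already most-significant first: 0xFA60752DE857.
Top bit is set, so as a signed 48-bit value this is 0xFA60752DE857 − 2^48 = -6182786963369.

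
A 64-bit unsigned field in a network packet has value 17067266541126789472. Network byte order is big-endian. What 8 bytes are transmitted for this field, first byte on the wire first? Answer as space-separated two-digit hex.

EC DB 1C 7E 2E C5 A9 60

17067266541126789472 in hexadecimal, padded to 64 bits, is 0xECDB1C7E2EC5A960.
Split into bytes (most-significant first): EC DB 1C 7E 2E C5 A9 60.
In big-endian order the high byte comes first in memory.
So the memory order matches the most-significant-first order: EC DB 1C 7E 2E C5 A9 60.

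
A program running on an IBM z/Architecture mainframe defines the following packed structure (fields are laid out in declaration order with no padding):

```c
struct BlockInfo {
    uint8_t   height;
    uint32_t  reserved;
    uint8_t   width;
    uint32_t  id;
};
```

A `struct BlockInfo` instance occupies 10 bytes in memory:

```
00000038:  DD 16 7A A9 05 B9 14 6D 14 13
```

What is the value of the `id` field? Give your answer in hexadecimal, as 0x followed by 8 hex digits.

0x146D1413

`id` follows `height` (1 B), `reserved` (4 B), `width` (1 B), so it starts at offset 1 + 4 + 1 = 6 and occupies 4 bytes.
Bytes at offsets 6..9: 14 6D 14 13.
Big-endian stores the most-significant byte at the lowest address.
The bytes are already most-significant first: 0x146D1413.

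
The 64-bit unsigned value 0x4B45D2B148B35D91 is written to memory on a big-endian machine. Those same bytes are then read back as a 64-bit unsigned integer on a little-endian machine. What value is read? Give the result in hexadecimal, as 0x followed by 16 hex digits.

0x915DB348B1D2454B

Stored big-endian, the bytes at ascending addresses are 4B 45 D2 B1 48 B3 5D 91.
Read back as little-endian, the first byte is least significant, giving 0x915DB348B1D2454B.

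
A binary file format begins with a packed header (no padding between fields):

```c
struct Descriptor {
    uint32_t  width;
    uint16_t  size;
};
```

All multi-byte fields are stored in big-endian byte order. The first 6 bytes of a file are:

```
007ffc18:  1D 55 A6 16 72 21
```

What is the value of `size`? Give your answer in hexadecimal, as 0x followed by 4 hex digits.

0x7221

`size` follows `width` (4 bytes), so it starts at byte offset 4 and occupies 2 bytes.
Bytes at offsets 4..5: 72 21.
Big-endian: lowest address holds the most-significant byte.
The bytes are already most-significant first: 0x7221.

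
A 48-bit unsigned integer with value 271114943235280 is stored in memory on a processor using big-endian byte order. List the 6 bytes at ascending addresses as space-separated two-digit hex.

F6 93 DD E2 84 D0

271114943235280 in hexadecimal, padded to 48 bits, is 0xF693DDE284D0.
Split into bytes (most-significant first): F6 93 DD E2 84 D0.
Big-endian: lowest address holds the most-significant byte.
So the memory order matches the most-significant-first order: F6 93 DD E2 84 D0.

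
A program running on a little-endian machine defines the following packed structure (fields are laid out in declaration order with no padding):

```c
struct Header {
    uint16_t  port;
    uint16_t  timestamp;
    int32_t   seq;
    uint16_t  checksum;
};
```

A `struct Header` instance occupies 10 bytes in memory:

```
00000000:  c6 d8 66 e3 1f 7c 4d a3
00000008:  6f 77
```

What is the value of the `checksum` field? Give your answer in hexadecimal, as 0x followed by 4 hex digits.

`checksum` follows `port` (2 B), `timestamp` (2 B), `seq` (4 B), so it starts at offset 2 + 2 + 4 = 8 and occupies 2 bytes.
Bytes at offsets 8..9: 6F 77.
In little-endian order the low byte comes first in memory.
Reassemble most-significant byte first: 77 6F → 0x776F.

0x776F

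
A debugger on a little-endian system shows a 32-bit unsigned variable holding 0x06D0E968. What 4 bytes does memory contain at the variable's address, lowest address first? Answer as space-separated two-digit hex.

Split into bytes (most-significant first): 06 D0 E9 68.
In little-endian order the low byte comes first in memory.
So at ascending addresses the bytes are 68 E9 D0 06.

68 E9 D0 06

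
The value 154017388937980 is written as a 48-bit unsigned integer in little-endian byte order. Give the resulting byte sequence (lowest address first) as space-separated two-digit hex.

154017388937980 in hexadecimal, padded to 48 bits, is 0x8C13F7C1C2FC.
Split into bytes (most-significant first): 8C 13 F7 C1 C2 FC.
In little-endian order the low byte comes first in memory.
So at ascending addresses the bytes are FC C2 C1 F7 13 8C.

FC C2 C1 F7 13 8C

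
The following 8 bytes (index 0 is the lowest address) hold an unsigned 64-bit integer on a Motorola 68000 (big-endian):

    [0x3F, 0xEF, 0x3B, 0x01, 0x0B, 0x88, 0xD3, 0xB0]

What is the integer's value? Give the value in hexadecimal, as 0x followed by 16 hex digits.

0x3FEF3B010B88D3B0

In big-endian order the high byte comes first in memory.
The bytes are already most-significant first: 0x3FEF3B010B88D3B0.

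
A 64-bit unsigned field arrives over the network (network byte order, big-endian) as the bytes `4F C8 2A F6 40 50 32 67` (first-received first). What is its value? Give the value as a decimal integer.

5748892161467757159

In big-endian order the high byte comes first in memory.
The bytes are already most-significant first: 0x4FC82AF640503267.
0x4FC82AF640503267 = 5748892161467757159.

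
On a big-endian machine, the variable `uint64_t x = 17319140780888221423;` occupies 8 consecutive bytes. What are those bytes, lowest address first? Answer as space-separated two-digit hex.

17319140780888221423 in hexadecimal, padded to 64 bits, is 0xF059F2C78BD2E6EF.
Split into bytes (most-significant first): F0 59 F2 C7 8B D2 E6 EF.
Big-endian: lowest address holds the most-significant byte.
So the memory order matches the most-significant-first order: F0 59 F2 C7 8B D2 E6 EF.

F0 59 F2 C7 8B D2 E6 EF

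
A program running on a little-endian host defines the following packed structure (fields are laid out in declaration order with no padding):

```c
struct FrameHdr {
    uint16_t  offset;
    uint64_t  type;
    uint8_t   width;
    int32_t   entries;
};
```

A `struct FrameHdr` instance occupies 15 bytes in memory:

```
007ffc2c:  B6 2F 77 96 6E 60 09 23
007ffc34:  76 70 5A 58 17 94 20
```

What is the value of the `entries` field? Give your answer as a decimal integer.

`entries` follows `offset` (2 B), `type` (8 B), `width` (1 B), so it starts at offset 2 + 8 + 1 = 11 and occupies 4 bytes.
Bytes at offsets 11..14: 58 17 94 20.
Little-endian: lowest address holds the least-significant byte.
Reassemble most-significant byte first: 20 94 17 58 → 0x20941758.
0x20941758 = 546576216.

546576216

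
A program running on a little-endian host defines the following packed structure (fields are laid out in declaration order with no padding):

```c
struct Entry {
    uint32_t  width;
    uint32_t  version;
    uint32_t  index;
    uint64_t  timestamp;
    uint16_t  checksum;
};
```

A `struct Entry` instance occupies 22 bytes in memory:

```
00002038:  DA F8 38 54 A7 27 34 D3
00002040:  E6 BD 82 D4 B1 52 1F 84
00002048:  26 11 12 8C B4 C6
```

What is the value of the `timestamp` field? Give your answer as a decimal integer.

10093148572013777585

`timestamp` follows `width` (4 B), `version` (4 B), `index` (4 B), so it starts at offset 4 + 4 + 4 = 12 and occupies 8 bytes.
Bytes at offsets 12..19: B1 52 1F 84 26 11 12 8C.
In little-endian order the low byte comes first in memory.
Reassemble most-significant byte first: 8C 12 11 26 84 1F 52 B1 → 0x8C121126841F52B1.
0x8C121126841F52B1 = 10093148572013777585.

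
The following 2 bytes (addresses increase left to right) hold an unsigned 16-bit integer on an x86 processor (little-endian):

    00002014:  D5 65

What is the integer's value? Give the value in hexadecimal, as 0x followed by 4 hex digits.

0x65D5

Little-endian: lowest address holds the least-significant byte.
Reassemble most-significant byte first: 65 D5 → 0x65D5.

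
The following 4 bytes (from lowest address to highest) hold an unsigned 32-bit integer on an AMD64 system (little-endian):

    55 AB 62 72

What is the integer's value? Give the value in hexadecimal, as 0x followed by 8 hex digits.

0x7262AB55

Little-endian stores the least-significant byte at the lowest address.
Reassemble most-significant byte first: 72 62 AB 55 → 0x7262AB55.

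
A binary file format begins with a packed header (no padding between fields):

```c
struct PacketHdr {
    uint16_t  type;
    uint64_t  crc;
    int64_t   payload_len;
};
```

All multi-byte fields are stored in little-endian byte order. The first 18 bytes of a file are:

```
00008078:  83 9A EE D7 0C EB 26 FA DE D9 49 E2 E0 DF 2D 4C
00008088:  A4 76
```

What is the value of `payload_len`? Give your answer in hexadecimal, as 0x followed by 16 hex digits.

0x76A44C2DDFE0E249

`payload_len` follows `type` (2 B), `crc` (8 B), so it starts at offset 2 + 8 = 10 and occupies 8 bytes.
Bytes at offsets 10..17: 49 E2 E0 DF 2D 4C A4 76.
In little-endian order the low byte comes first in memory.
Reassemble most-significant byte first: 76 A4 4C 2D DF E0 E2 49 → 0x76A44C2DDFE0E249.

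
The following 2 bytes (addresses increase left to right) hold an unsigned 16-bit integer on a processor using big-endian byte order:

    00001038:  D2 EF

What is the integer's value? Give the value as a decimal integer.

53999

In big-endian order the high byte comes first in memory.
The bytes are already most-significant first: 0xD2EF.
0xD2EF = 53999.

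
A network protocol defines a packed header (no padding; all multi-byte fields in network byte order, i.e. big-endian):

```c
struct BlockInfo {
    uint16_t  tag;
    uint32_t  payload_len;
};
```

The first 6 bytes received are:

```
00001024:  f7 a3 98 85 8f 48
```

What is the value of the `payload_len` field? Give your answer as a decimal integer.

`payload_len` follows `tag` (2 bytes), so it starts at byte offset 2 and occupies 4 bytes.
Bytes at offsets 2..5: 98 85 8F 48.
Big-endian: lowest address holds the most-significant byte.
The bytes are already most-significant first: 0x98858F48.
0x98858F48 = 2558889800.

2558889800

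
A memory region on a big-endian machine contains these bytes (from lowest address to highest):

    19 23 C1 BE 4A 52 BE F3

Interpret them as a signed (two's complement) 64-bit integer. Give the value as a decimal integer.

Big-endian stores the most-significant byte at the lowest address.
The bytes are already most-significant first: 0x1923C1BE4A52BEF3.
0x1923C1BE4A52BEF3 = 1811504498167955187.

1811504498167955187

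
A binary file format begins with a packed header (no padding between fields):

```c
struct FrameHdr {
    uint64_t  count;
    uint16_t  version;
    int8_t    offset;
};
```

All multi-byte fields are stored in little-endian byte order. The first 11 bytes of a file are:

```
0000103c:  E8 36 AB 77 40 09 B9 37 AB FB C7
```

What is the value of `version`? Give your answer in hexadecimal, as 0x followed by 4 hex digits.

0xFBAB

`version` follows `count` (8 bytes), so it starts at byte offset 8 and occupies 2 bytes.
Bytes at offsets 8..9: AB FB.
Little-endian: lowest address holds the least-significant byte.
Reassemble most-significant byte first: FB AB → 0xFBAB.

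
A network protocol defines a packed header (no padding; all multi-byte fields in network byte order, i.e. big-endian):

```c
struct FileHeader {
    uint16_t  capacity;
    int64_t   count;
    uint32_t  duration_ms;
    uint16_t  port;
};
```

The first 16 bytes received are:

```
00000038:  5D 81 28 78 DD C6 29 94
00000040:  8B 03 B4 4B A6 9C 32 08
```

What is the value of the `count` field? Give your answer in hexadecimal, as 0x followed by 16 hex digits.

`count` follows `capacity` (2 bytes), so it starts at byte offset 2 and occupies 8 bytes.
Bytes at offsets 2..9: 28 78 DD C6 29 94 8B 03.
In big-endian order the high byte comes first in memory.
The bytes are already most-significant first: 0x2878DDC629948B03.

0x2878DDC629948B03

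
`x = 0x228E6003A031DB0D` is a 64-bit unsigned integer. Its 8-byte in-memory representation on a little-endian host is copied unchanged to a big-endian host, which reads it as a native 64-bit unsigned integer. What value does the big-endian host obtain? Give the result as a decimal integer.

Stored little-endian, the bytes at ascending addresses are 0D DB 31 A0 03 60 8E 22.
Read back as big-endian, the last byte is least significant, giving 0x0DDB31A003608E22.
0x0DDB31A003608E22 = 998446305713884706.

998446305713884706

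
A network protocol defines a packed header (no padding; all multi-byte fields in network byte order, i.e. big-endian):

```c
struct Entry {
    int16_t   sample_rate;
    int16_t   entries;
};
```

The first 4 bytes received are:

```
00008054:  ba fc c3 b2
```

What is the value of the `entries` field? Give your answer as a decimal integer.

`entries` follows `sample_rate` (2 bytes), so it starts at byte offset 2 and occupies 2 bytes.
Bytes at offsets 2..3: C3 B2.
Big-endian: lowest address holds the most-significant byte.
The bytes are already most-significant first: 0xC3B2.
Top bit is set, so as a signed 16-bit value this is 0xC3B2 − 2^16 = -15438.

-15438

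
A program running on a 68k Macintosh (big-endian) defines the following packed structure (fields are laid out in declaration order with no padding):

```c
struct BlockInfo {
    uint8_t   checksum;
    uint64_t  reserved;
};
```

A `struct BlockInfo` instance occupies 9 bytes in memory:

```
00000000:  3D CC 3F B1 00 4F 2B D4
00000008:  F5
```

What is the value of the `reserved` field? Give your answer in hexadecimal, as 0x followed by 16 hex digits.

0xCC3FB1004F2BD4F5

`reserved` follows `checksum` (1 byte), so it starts at byte offset 1 and occupies 8 bytes.
Bytes at offsets 1..8: CC 3F B1 00 4F 2B D4 F5.
Big-endian: lowest address holds the most-significant byte.
The bytes are already most-significant first: 0xCC3FB1004F2BD4F5.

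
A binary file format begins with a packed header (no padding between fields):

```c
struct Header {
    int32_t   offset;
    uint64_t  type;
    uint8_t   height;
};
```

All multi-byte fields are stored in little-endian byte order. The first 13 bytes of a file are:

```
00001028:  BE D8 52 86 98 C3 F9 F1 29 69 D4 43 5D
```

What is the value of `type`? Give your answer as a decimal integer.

4887647124478083992

`type` follows `offset` (4 bytes), so it starts at byte offset 4 and occupies 8 bytes.
Bytes at offsets 4..11: 98 C3 F9 F1 29 69 D4 43.
Little-endian: lowest address holds the least-significant byte.
Reassemble most-significant byte first: 43 D4 69 29 F1 F9 C3 98 → 0x43D46929F1F9C398.
0x43D46929F1F9C398 = 4887647124478083992.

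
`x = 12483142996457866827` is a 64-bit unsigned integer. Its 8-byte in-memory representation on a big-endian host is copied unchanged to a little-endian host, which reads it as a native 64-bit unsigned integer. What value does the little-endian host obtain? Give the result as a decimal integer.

5460129321740418477

12483142996457866827 in 64-bit hexadecimal is 0xAD3D086AB046C64B.
Stored big-endian, the bytes at ascending addresses are AD 3D 08 6A B0 46 C6 4B.
Read back as little-endian, the first byte is least significant, giving 0x4BC646B06A083DAD.
0x4BC646B06A083DAD = 5460129321740418477.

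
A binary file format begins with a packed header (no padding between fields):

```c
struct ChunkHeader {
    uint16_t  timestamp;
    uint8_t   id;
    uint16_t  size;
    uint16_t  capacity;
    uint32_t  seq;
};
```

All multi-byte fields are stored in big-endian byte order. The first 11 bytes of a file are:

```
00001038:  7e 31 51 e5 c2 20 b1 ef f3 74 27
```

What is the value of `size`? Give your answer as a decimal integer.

`size` follows `timestamp` (2 B), `id` (1 B), so it starts at offset 2 + 1 = 3 and occupies 2 bytes.
Bytes at offsets 3..4: E5 C2.
In big-endian order the high byte comes first in memory.
The bytes are already most-significant first: 0xE5C2.
0xE5C2 = 58818.

58818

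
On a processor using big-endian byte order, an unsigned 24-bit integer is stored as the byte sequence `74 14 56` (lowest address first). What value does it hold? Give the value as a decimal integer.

Big-endian stores the most-significant byte at the lowest address.
The bytes are already most-significant first: 0x741456.
0x741456 = 7607382.

7607382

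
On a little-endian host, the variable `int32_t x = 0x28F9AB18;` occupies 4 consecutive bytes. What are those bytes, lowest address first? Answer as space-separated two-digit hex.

Split into bytes (most-significant first): 28 F9 AB 18.
In little-endian order the low byte comes first in memory.
So at ascending addresses the bytes are 18 AB F9 28.

18 AB F9 28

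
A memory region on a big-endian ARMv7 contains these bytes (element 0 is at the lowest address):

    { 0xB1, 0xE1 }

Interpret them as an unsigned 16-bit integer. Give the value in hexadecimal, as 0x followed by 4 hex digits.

0xB1E1

In big-endian order the high byte comes first in memory.
The bytes are already most-significant first: 0xB1E1.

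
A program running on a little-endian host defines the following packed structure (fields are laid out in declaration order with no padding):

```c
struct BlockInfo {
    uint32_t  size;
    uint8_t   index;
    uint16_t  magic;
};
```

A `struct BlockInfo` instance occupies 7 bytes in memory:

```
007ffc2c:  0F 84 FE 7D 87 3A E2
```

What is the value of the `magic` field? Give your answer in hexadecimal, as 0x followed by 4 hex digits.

`magic` follows `size` (4 B), `index` (1 B), so it starts at offset 4 + 1 = 5 and occupies 2 bytes.
Bytes at offsets 5..6: 3A E2.
Little-endian stores the least-significant byte at the lowest address.
Reassemble most-significant byte first: E2 3A → 0xE23A.

0xE23A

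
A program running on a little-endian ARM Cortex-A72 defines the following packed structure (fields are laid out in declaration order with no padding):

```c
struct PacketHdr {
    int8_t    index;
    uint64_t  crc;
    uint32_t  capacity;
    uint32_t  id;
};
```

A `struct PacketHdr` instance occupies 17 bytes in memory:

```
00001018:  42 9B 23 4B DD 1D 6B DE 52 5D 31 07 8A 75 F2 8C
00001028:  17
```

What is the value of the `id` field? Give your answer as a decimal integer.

395113077

`id` follows `index` (1 B), `crc` (8 B), `capacity` (4 B), so it starts at offset 1 + 8 + 4 = 13 and occupies 4 bytes.
Bytes at offsets 13..16: 75 F2 8C 17.
Little-endian: lowest address holds the least-significant byte.
Reassemble most-significant byte first: 17 8C F2 75 → 0x178CF275.
0x178CF275 = 395113077.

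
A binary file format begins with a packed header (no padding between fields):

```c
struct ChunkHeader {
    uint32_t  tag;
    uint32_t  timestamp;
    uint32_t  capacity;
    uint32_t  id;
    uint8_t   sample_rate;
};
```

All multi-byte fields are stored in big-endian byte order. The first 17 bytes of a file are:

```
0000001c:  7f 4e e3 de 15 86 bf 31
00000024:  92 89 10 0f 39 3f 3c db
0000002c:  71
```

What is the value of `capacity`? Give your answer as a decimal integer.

2458456079

`capacity` follows `tag` (4 B), `timestamp` (4 B), so it starts at offset 4 + 4 = 8 and occupies 4 bytes.
Bytes at offsets 8..11: 92 89 10 0F.
Big-endian: lowest address holds the most-significant byte.
The bytes are already most-significant first: 0x9289100F.
0x9289100F = 2458456079.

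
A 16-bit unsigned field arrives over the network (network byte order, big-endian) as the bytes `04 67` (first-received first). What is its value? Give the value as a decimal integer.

Big-endian: lowest address holds the most-significant byte.
The bytes are already most-significant first: 0x0467.
0x0467 = 1127.

1127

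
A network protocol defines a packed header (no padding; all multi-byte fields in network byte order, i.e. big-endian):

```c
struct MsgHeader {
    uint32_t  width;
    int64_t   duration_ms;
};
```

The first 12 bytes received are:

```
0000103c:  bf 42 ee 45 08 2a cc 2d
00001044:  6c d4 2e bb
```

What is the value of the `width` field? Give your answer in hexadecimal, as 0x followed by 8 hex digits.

0xBF42EE45

`width` is the first field, at byte offset 0, occupying 4 bytes.
Bytes at offsets 0..3: BF 42 EE 45.
In big-endian order the high byte comes first in memory.
The bytes are already most-significant first: 0xBF42EE45.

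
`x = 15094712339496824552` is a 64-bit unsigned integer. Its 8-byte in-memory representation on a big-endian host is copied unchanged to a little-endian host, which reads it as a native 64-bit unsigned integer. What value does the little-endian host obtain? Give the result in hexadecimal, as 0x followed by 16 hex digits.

0xE8EE69C6E5307BD1

15094712339496824552 in 64-bit hexadecimal is 0xD17B30E5C669EEE8.
Stored big-endian, the bytes at ascending addresses are D1 7B 30 E5 C6 69 EE E8.
Read back as little-endian, the first byte is least significant, giving 0xE8EE69C6E5307BD1.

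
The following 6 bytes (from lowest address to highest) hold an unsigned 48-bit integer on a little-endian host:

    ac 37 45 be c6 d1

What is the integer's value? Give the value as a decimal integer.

In little-endian order the low byte comes first in memory.
Reassemble most-significant byte first: D1 C6 BE 45 37 AC → 0xD1C6BE4537AC.
0xD1C6BE4537AC = 230651525937068.

230651525937068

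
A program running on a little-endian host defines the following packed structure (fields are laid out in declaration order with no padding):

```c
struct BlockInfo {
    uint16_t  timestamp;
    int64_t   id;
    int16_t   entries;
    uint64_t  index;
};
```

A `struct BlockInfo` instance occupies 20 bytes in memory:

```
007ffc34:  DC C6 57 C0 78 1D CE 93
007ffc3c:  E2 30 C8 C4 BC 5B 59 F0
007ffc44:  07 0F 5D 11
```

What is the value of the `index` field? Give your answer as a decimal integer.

`index` follows `timestamp` (2 B), `id` (8 B), `entries` (2 B), so it starts at offset 2 + 8 + 2 = 12 and occupies 8 bytes.
Bytes at offsets 12..19: BC 5B 59 F0 07 0F 5D 11.
Little-endian: lowest address holds the least-significant byte.
Reassemble most-significant byte first: 11 5D 0F 07 F0 59 5B BC → 0x115D0F07F0595BBC.
0x115D0F07F0595BBC = 1251172798250441660.

1251172798250441660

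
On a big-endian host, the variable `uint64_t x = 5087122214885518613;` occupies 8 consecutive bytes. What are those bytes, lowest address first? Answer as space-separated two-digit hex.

46 99 16 B3 A3 3F ED 15

5087122214885518613 in hexadecimal, padded to 64 bits, is 0x469916B3A33FED15.
Split into bytes (most-significant first): 46 99 16 B3 A3 3F ED 15.
Big-endian: lowest address holds the most-significant byte.
So the memory order matches the most-significant-first order: 46 99 16 B3 A3 3F ED 15.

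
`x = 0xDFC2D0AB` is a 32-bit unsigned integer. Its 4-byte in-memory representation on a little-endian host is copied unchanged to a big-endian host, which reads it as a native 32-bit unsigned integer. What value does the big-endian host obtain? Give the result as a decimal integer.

Stored little-endian, the bytes at ascending addresses are AB D0 C2 DF.
Read back as big-endian, the last byte is least significant, giving 0xABD0C2DF.
0xABD0C2DF = 2882585311.

2882585311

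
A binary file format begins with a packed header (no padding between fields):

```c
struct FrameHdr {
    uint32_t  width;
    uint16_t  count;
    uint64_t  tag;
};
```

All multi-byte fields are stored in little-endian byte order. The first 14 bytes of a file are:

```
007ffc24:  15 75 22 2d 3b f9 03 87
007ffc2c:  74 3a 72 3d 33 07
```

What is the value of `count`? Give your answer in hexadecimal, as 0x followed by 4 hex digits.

0xF93B

`count` follows `width` (4 bytes), so it starts at byte offset 4 and occupies 2 bytes.
Bytes at offsets 4..5: 3B F9.
Little-endian stores the least-significant byte at the lowest address.
Reassemble most-significant byte first: F9 3B → 0xF93B.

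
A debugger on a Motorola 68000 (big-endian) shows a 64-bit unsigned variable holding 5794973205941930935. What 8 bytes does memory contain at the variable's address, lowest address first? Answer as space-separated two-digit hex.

5794973205941930935 in hexadecimal, padded to 64 bits, is 0x506BE16D7F134BB7.
Split into bytes (most-significant first): 50 6B E1 6D 7F 13 4B B7.
Big-endian stores the most-significant byte at the lowest address.
So the memory order matches the most-significant-first order: 50 6B E1 6D 7F 13 4B B7.

50 6B E1 6D 7F 13 4B B7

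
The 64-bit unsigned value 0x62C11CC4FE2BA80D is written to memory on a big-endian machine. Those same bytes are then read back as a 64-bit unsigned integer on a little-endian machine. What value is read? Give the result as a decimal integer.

Stored big-endian, the bytes at ascending addresses are 62 C1 1C C4 FE 2B A8 0D.
Read back as little-endian, the first byte is least significant, giving 0x0DA82BFEC41CC162.
0x0DA82BFEC41CC162 = 984084891792359778.

984084891792359778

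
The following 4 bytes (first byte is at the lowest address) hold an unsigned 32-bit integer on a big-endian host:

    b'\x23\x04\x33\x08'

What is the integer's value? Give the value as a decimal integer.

587477768

Big-endian: lowest address holds the most-significant byte.
The bytes are already most-significant first: 0x23043308.
0x23043308 = 587477768.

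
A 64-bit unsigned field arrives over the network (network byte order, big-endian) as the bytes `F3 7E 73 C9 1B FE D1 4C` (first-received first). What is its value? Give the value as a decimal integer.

In big-endian order the high byte comes first in memory.
The bytes are already most-significant first: 0xF37E73C91BFED14C.
0xF37E73C91BFED14C = 17545588505877336396.

17545588505877336396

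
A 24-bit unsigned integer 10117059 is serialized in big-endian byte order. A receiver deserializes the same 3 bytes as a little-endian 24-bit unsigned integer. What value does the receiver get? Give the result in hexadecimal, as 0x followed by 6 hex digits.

10117059 in 24-bit hexadecimal is 0x9A5FC3.
Stored big-endian, the bytes at ascending addresses are 9A 5F C3.
Read back as little-endian, the first byte is least significant, giving 0xC35F9A.

0xC35F9A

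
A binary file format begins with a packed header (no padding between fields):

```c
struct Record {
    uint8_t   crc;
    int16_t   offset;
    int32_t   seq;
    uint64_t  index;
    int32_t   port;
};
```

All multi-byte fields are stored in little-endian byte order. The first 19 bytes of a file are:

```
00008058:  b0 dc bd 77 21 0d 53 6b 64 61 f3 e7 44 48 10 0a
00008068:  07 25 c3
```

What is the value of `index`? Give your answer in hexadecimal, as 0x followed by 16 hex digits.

`index` follows `crc` (1 B), `offset` (2 B), `seq` (4 B), so it starts at offset 1 + 2 + 4 = 7 and occupies 8 bytes.
Bytes at offsets 7..14: 6B 64 61 F3 E7 44 48 10.
In little-endian order the low byte comes first in memory.
Reassemble most-significant byte first: 10 48 44 E7 F3 61 64 6B → 0x104844E7F361646B.

0x104844E7F361646B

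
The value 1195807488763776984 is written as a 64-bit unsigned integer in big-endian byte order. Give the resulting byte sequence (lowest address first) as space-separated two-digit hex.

1195807488763776984 in hexadecimal, padded to 64 bits, is 0x10985C934B844FD8.
Split into bytes (most-significant first): 10 98 5C 93 4B 84 4F D8.
Big-endian stores the most-significant byte at the lowest address.
So the memory order matches the most-significant-first order: 10 98 5C 93 4B 84 4F D8.

10 98 5C 93 4B 84 4F D8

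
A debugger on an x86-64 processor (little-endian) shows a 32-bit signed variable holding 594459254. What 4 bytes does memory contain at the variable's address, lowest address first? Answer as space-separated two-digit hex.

594459254 in hexadecimal, padded to 32 bits, is 0x236EBA76.
Split into bytes (most-significant first): 23 6E BA 76.
Little-endian: lowest address holds the least-significant byte.
So at ascending addresses the bytes are 76 BA 6E 23.

76 BA 6E 23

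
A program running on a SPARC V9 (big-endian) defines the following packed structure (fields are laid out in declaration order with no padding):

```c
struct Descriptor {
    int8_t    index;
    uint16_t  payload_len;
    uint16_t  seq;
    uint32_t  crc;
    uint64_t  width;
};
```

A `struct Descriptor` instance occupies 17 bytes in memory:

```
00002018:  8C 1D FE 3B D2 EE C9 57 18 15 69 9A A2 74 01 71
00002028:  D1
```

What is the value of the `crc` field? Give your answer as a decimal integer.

`crc` follows `index` (1 B), `payload_len` (2 B), `seq` (2 B), so it starts at offset 1 + 2 + 2 = 5 and occupies 4 bytes.
Bytes at offsets 5..8: EE C9 57 18.
Big-endian: lowest address holds the most-significant byte.
The bytes are already most-significant first: 0xEEC95718.
0xEEC95718 = 4006172440.

4006172440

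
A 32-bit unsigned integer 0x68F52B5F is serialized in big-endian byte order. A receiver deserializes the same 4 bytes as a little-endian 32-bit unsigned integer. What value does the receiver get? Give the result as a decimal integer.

Stored big-endian, the bytes at ascending addresses are 68 F5 2B 5F.
Read back as little-endian, the first byte is least significant, giving 0x5F2BF568.
0x5F2BF568 = 1596716392.

1596716392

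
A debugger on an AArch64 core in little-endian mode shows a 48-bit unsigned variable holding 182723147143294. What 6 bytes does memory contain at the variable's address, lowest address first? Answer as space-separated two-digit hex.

7E 18 47 8C 2F A6

182723147143294 in hexadecimal, padded to 48 bits, is 0xA62F8C47187E.
Split into bytes (most-significant first): A6 2F 8C 47 18 7E.
Little-endian stores the least-significant byte at the lowest address.
So at ascending addresses the bytes are 7E 18 47 8C 2F A6.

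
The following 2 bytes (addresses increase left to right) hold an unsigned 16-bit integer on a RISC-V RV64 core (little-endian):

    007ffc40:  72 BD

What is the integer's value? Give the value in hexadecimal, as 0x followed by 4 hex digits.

0xBD72

Little-endian stores the least-significant byte at the lowest address.
Reassemble most-significant byte first: BD 72 → 0xBD72.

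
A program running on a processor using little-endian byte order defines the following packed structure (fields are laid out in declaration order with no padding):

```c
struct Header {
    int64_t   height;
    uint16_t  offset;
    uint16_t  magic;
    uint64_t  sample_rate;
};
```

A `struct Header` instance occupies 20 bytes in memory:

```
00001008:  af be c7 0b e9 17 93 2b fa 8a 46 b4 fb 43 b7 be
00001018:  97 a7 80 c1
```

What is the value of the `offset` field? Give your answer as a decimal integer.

`offset` follows `height` (8 bytes), so it starts at byte offset 8 and occupies 2 bytes.
Bytes at offsets 8..9: FA 8A.
Little-endian stores the least-significant byte at the lowest address.
Reassemble most-significant byte first: 8A FA → 0x8AFA.
0x8AFA = 35578.

35578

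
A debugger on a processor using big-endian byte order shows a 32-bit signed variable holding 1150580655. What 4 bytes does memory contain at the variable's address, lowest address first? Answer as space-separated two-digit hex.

1150580655 in hexadecimal, padded to 32 bits, is 0x449477AF.
Split into bytes (most-significant first): 44 94 77 AF.
Big-endian: lowest address holds the most-significant byte.
So the memory order matches the most-significant-first order: 44 94 77 AF.

44 94 77 AF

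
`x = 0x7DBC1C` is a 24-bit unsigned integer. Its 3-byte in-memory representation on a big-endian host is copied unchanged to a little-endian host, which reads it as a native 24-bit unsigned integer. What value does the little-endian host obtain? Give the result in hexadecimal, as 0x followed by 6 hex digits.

Stored big-endian, the bytes at ascending addresses are 7D BC 1C.
Read back as little-endian, the first byte is least significant, giving 0x1CBC7D.

0x1CBC7D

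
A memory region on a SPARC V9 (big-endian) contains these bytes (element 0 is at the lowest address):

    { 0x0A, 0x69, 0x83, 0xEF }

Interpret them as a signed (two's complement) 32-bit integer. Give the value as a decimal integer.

Big-endian: lowest address holds the most-significant byte.
The bytes are already most-significant first: 0x0A6983EF.
0x0A6983EF = 174687215.

174687215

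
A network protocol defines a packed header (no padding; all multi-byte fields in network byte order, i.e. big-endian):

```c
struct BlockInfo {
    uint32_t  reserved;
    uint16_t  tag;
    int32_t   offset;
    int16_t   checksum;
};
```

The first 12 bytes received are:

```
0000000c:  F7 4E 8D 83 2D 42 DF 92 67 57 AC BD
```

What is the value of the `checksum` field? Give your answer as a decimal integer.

-21315

`checksum` follows `reserved` (4 B), `tag` (2 B), `offset` (4 B), so it starts at offset 4 + 2 + 4 = 10 and occupies 2 bytes.
Bytes at offsets 10..11: AC BD.
Big-endian stores the most-significant byte at the lowest address.
The bytes are already most-significant first: 0xACBD.
Top bit is set, so as a signed 16-bit value this is 0xACBD − 2^16 = -21315.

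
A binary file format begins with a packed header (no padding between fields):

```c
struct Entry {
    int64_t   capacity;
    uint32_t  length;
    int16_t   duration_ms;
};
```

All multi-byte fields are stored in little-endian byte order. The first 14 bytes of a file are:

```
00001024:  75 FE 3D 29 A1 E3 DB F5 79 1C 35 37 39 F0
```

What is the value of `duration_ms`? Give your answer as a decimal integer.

-4039

`duration_ms` follows `capacity` (8 B), `length` (4 B), so it starts at offset 8 + 4 = 12 and occupies 2 bytes.
Bytes at offsets 12..13: 39 F0.
In little-endian order the low byte comes first in memory.
Reassemble most-significant byte first: F0 39 → 0xF039.
Top bit is set, so as a signed 16-bit value this is 0xF039 − 2^16 = -4039.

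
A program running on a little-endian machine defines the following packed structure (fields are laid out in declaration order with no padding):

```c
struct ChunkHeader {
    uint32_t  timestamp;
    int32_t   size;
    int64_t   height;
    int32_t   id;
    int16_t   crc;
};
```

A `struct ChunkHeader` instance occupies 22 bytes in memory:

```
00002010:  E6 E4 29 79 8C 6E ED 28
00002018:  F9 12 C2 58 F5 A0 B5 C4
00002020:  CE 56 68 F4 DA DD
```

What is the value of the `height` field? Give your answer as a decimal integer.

`height` follows `timestamp` (4 B), `size` (4 B), so it starts at offset 4 + 4 = 8 and occupies 8 bytes.
Bytes at offsets 8..15: F9 12 C2 58 F5 A0 B5 C4.
Little-endian: lowest address holds the least-significant byte.
Reassemble most-significant byte first: C4 B5 A0 F5 58 C2 12 F9 → 0xC4B5A0F558C212F9.
Top bit is set, so as a signed 64-bit value this is 0xC4B5A0F558C212F9 − 2^64 = -4272331695874501895.

-4272331695874501895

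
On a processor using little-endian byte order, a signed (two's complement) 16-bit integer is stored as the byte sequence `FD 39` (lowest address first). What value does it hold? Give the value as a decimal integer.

14845

In little-endian order the low byte comes first in memory.
Reassemble most-significant byte first: 39 FD → 0x39FD.
0x39FD = 14845.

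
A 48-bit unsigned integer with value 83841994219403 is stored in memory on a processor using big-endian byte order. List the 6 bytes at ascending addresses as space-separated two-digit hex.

83841994219403 in hexadecimal, padded to 48 bits, is 0x4C40FC485F8B.
Split into bytes (most-significant first): 4C 40 FC 48 5F 8B.
Big-endian stores the most-significant byte at the lowest address.
So the memory order matches the most-significant-first order: 4C 40 FC 48 5F 8B.

4C 40 FC 48 5F 8B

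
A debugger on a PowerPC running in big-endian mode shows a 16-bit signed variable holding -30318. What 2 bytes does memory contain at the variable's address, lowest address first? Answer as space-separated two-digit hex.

Two's complement of -30318 in 16 bits: 30318 = 0x766E; invert → 0x8991; add 1 → 0x8992.
Split into bytes (most-significant first): 89 92.
Big-endian stores the most-significant byte at the lowest address.
So the memory order matches the most-significant-first order: 89 92.

89 92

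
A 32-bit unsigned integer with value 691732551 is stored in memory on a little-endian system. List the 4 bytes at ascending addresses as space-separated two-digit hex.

47 00 3B 29

691732551 in hexadecimal, padded to 32 bits, is 0x293B0047.
Split into bytes (most-significant first): 29 3B 00 47.
Little-endian: lowest address holds the least-significant byte.
So at ascending addresses the bytes are 47 00 3B 29.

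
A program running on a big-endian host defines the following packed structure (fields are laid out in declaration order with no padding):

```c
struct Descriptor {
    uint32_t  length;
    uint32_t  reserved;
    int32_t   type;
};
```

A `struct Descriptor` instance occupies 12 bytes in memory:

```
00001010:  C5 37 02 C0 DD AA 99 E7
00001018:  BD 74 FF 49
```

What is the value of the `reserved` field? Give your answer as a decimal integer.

`reserved` follows `length` (4 bytes), so it starts at byte offset 4 and occupies 4 bytes.
Bytes at offsets 4..7: DD AA 99 E7.
Big-endian stores the most-significant byte at the lowest address.
The bytes are already most-significant first: 0xDDAA99E7.
0xDDAA99E7 = 3718945255.

3718945255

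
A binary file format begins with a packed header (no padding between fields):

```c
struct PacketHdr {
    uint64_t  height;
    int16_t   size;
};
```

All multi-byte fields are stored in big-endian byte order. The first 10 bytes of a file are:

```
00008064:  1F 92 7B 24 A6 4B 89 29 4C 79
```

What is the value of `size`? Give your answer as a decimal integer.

19577

`size` follows `height` (8 bytes), so it starts at byte offset 8 and occupies 2 bytes.
Bytes at offsets 8..9: 4C 79.
Big-endian stores the most-significant byte at the lowest address.
The bytes are already most-significant first: 0x4C79.
0x4C79 = 19577.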